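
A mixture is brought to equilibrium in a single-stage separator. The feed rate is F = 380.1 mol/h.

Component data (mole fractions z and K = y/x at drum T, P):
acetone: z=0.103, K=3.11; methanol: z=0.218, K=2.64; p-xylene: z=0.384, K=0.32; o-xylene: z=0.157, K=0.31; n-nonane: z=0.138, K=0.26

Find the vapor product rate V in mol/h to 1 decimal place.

V = 31.3 mol/h

Newton iteration, ψ⁰ = 0.5:
  ψ = 0.500: g = -0.4209, g' = -1.058 → ψ = 0.102
  ψ = 0.102: g = -0.0226, g' = -1.121 → ψ = 0.082
Converged at ψ = 0.082.
Then V = ψ·F = 0.0823·380.1 = 31.3 mol/h and L = F − V = 348.8 mol/h.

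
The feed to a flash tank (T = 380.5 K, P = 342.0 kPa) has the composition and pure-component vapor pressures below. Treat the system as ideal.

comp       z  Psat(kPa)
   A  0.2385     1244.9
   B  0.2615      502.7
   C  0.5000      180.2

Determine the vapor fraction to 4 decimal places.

Raoult's law: Kᵢ = Pᵢˢᵃᵗ/P = Pᵢˢᵃᵗ/342.0.
  K_A = 1244.9/342.0 = 3.640058, K_B = 502.7/342.0 = 1.469883, K_C = 180.2/342.0 = 0.526901
Material balance + equilibrium reduce to Σ zᵢ(Kᵢ−1)/(1+ψ(Kᵢ−1)) = 0.
Feasibility: ΣzᵢKᵢ = 1.5160, Σzᵢ/Kᵢ = 1.1924 — both > 1, two phases present.
Newton–Raphson from ψ = 0.5:
  ψ = 0.5000: g = 0.06105, g' = -0.5387 → ψ = 0.6133
  ψ = 0.6133: g = 0.00253, g' = -0.4992 → ψ = 0.6184
Converged at ψ = 0.6184.

ψ = 0.6184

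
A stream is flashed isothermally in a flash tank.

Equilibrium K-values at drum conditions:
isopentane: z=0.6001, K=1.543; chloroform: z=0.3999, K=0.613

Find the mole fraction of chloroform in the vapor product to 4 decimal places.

Rachford–Rice: g(β) = Σ zᵢ(Kᵢ−1)/(1+β(Kᵢ−1)) = 0.
g(0) = ΣzᵢKᵢ − 1 = 0.1711 and g(1) = 1 − Σzᵢ/Kᵢ = -0.0413, so a root lies in (0, 1).
Iterate (Newton) starting at β = 0.5:
  β = 0.5000: g = 0.06438, g' = -0.2015 → β = 0.8195
  β = 0.8195: g = -0.00113, g' = -0.2132 → β = 0.8142
Converged at β = 0.8142.
Compositions from xᵢ = zᵢ/(1+β(Kᵢ−1)), yᵢ = Kᵢxᵢ:
  isopentane: x = 0.4161, y = 0.6421
  chloroform: x = 0.5839, y = 0.3579

y_chloroform = 0.3579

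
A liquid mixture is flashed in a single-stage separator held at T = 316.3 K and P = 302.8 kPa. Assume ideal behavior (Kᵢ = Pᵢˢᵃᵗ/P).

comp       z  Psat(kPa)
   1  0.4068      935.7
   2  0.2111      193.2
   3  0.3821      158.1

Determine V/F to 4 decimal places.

Raoult's law: Kᵢ = Pᵢˢᵃᵗ/P = Pᵢˢᵃᵗ/302.8.
  K_1 = 935.7/302.8 = 3.090159, K_2 = 193.2/302.8 = 0.638045, K_3 = 158.1/302.8 = 0.522127
Rachford–Rice: g(V/F) = Σ zᵢ(Kᵢ−1)/(1+V/F(Kᵢ−1)) = 0.
g(0) = ΣzᵢKᵢ − 1 = 0.5913 and g(1) = 1 − Σzᵢ/Kᵢ = -0.1943, so a root lies in (0, 1).
Newton–Raphson from V/F = 0.5:
  V/F = 0.5000: g = 0.08255, g' = -0.6168 → V/F = 0.6338
  V/F = 0.6338: g = 0.00465, g' = -0.5550 → V/F = 0.6422
Converged at V/F = 0.6422.

V/F = 0.6422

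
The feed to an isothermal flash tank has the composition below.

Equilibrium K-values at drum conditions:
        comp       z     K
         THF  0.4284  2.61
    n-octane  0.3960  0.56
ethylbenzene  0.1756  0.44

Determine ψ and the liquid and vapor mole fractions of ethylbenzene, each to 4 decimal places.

ψ = 0.5390, x_ethylbenzene = 0.2515, y_ethylbenzene = 0.1107

Iterate (Newton) starting at ψ = 0.5:
  ψ = 0.5000: g = 0.02216, g' = -0.5731 → ψ = 0.5387
  ψ = 0.5387: g = 0.00020, g' = -0.5631 → ψ = 0.5390
Converged at ψ = 0.5390.
Compositions from xᵢ = zᵢ/(1+ψ(Kᵢ−1)), yᵢ = Kᵢxᵢ:
  THF: x = 0.2294, y = 0.5986
  n-octane: x = 0.5191, y = 0.2907
  ethylbenzene: x = 0.2515, y = 0.1107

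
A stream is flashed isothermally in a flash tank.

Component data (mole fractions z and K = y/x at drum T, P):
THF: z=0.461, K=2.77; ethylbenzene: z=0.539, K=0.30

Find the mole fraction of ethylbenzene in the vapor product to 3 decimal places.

Material balance + equilibrium reduce to Σ zᵢ(Kᵢ−1)/(1+β(Kᵢ−1)) = 0.
g(0) = ΣzᵢKᵢ − 1 = 0.439 and g(1) = 1 − Σzᵢ/Kᵢ = -0.963, so a root lies in (0, 1).
Binary case is linear: z₁(K₁−1)(1+β(K₂−1)) + z₂(K₂−1)(1+β(K₁−1)) = 0
⇒ β = [z₁(K₁−1)+z₂(K₂−1)] / [−(K₁−1)(K₂−1)] = 0.4387/1.2390 = 0.354
Compositions from xᵢ = zᵢ/(1+β(Kᵢ−1)), yᵢ = Kᵢxᵢ:
  THF: x = 0.283, y = 0.785
  ethylbenzene: x = 0.717, y = 0.215

y_ethylbenzene = 0.215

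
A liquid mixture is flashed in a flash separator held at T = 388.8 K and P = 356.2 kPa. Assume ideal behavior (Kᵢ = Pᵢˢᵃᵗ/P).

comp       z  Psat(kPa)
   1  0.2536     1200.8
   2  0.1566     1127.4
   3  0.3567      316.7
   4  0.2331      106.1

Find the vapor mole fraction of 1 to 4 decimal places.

Raoult's law: Kᵢ = Pᵢˢᵃᵗ/P = Pᵢˢᵃᵗ/356.2.
  K_1 = 1200.8/356.2 = 3.371140, K_2 = 1127.4/356.2 = 3.165076, K_3 = 316.7/356.2 = 0.889107, K_4 = 106.1/356.2 = 0.297866
Material balance + equilibrium reduce to Σ zᵢ(Kᵢ−1)/(1+β(Kᵢ−1)) = 0.
Feasibility: ΣzᵢKᵢ = 1.7371, Σzᵢ/Kᵢ = 1.3085 — both > 1, two phases present.
Newton iteration, β⁰ = 0.5:
  β = 0.5000: g = 0.14385, g' = -0.7456 → β = 0.6929
  β = 0.6929: g = 0.00151, g' = -0.7626 → β = 0.6949
Converged at β = 0.6949.
Compositions from xᵢ = zᵢ/(1+β(Kᵢ−1)), yᵢ = Kᵢxᵢ:
  1: x = 0.0958, y = 0.3229
  2: x = 0.0625, y = 0.1979
  3: x = 0.3865, y = 0.3436
  4: x = 0.4552, y = 0.1356

y_1 = 0.3229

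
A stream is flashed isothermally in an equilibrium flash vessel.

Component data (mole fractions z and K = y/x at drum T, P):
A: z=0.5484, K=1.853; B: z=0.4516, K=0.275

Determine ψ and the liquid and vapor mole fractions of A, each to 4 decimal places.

Let ψ = V/F and solve Σ zᵢ(Kᵢ−1)/(1+ψ(Kᵢ−1)) = 0.
g(0) = ΣzᵢKᵢ − 1 = 0.1404 and g(1) = 1 − Σzᵢ/Kᵢ = -0.9381, so a root lies in (0, 1).
Binary case is linear: z₁(K₁−1)(1+ψ(K₂−1)) + z₂(K₂−1)(1+ψ(K₁−1)) = 0
⇒ ψ = [z₁(K₁−1)+z₂(K₂−1)] / [−(K₁−1)(K₂−1)] = 0.14038/0.61843 = 0.2270
Compositions from xᵢ = zᵢ/(1+ψ(Kᵢ−1)), yᵢ = Kᵢxᵢ:
  A: x = 0.4594, y = 0.8513
  B: x = 0.5406, y = 0.1487

ψ = 0.2270, x_A = 0.4594, y_A = 0.8513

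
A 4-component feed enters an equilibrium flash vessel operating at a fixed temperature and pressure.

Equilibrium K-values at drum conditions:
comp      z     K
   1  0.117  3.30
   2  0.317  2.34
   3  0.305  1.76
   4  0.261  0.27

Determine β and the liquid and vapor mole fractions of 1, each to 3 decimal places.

β = 0.787, x_1 = 0.042, y_1 = 0.137

Newton–Raphson from β = 0.61:
  β = 0.610: g = 0.1606, g' = -0.814 → β = 0.807
  β = 0.807: g = -0.0221, g' = -1.100 → β = 0.787
Converged at β = 0.787.
Compositions from xᵢ = zᵢ/(1+β(Kᵢ−1)), yᵢ = Kᵢxᵢ:
  1: x = 0.042, y = 0.137
  2: x = 0.154, y = 0.361
  3: x = 0.191, y = 0.336
  4: x = 0.613, y = 0.166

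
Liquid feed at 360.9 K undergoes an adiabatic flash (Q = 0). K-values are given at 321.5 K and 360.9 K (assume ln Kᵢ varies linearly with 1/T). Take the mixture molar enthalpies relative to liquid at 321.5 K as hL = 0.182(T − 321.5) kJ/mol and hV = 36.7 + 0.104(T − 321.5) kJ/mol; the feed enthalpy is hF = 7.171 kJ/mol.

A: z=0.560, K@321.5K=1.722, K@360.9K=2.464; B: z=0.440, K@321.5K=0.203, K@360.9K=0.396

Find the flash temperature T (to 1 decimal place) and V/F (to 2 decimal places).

T = 326.2 K, V/F = 0.17

Adiabatic flash: solve Rachford–Rice at each trial T, then check hF = ψ·hV(T) + (1−ψ)·hL(T).
  T = 321.5 K: K = (1.722, 0.203), RR gives ψ = 0.093, H_out = 3.421 kJ/mol
  T = 360.9 K: K = (2.464, 0.396), RR gives ψ = 0.627, H_out = 28.242 kJ/mol
  T = 341.2 K: K = (2.081, 0.289), RR gives ψ = 0.381, H_out = 16.974 kJ/mol
  T = 331.4 K: K = (1.899, 0.244), RR gives ψ = 0.251, H_out = 10.829 kJ/mol
  T = 326.4 K: K = (1.809, 0.223), RR gives ψ = 0.176, H_out = 7.298 kJ/mol
  T = 323.9 K: K = (1.764, 0.212), RR gives ψ = 0.135, H_out = 5.381 kJ/mol
  T = 325.1 K: K = (1.786, 0.217), RR gives ψ = 0.155, H_out = 6.316 kJ/mol
Linear interpolation between T = 325.1 (H_out = 6.316) and T = 326.4 (H_out = 7.298) on hF = 7.171 gives T ≈ 326.2 K, at which ψ = 0.17.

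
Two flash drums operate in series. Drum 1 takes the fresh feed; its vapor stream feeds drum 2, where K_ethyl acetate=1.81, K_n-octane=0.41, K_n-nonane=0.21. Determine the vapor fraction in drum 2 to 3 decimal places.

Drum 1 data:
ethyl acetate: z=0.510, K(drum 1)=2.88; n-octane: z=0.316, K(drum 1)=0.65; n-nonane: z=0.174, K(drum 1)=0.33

V/F (drum 2) = 0.424

Drum 1:
Material balance + equilibrium reduce to Σ zᵢ(Kᵢ−1)/(1+ψ₁(Kᵢ−1)) = 0.
Check two-phase: ΣzᵢKᵢ = 1.732 > 1 and Σzᵢ/Kᵢ = 1.191 > 1, so g(0) = 0.732 > 0 and g(1) = -0.191 < 0.
Iterate (Newton) starting at ψ₁ = 0.5:
  ψ₁ = 0.500: g = 0.1849, g' = -0.712 → ψ₁ = 0.759
  ψ₁ = 0.759: g = 0.0069, g' = -0.701 → ψ₁ = 0.769
Converged at ψ₁ = 0.769.
Drum-1 compositions:
  ethyl acetate: x = 0.208, y = 0.600
  n-octane: x = 0.432, y = 0.281
  n-nonane: x = 0.359, y = 0.118
Drum-2 feed = drum-1 vapor: z₂ = (0.6004, 0.2811, 0.1185).
Drum 2:
Rachford–Rice: g(ψ₂) = Σ zᵢ(Kᵢ−1)/(1+ψ₂(Kᵢ−1)) = 0.
Feasibility: ΣzᵢKᵢ = 1.227, Σzᵢ/Kᵢ = 1.582 — both > 1, two phases present.
Iterate (Newton) starting at ψ₂ = 0.5:
  ψ₂ = 0.500: g = -0.0438, g' = -0.598 → ψ₂ = 0.427
  ψ₂ = 0.427: g = -0.0015, g' = -0.561 → ψ₂ = 0.424
Converged at ψ₂ = 0.424.
  ethyl acetate: x = 0.447, y = 0.809
  n-octane: x = 0.375, y = 0.154
  n-nonane: x = 0.178, y = 0.037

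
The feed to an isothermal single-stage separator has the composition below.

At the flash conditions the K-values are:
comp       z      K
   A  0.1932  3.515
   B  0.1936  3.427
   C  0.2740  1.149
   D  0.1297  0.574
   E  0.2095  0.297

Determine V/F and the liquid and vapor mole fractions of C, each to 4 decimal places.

V/F = 0.7236, x_C = 0.2473, y_C = 0.2842

Material balance + equilibrium reduce to Σ zᵢ(Kᵢ−1)/(1+V/F(Kᵢ−1)) = 0.
g(0) = ΣzᵢKᵢ − 1 = 0.7941 and g(1) = 1 − Σzᵢ/Kᵢ = -0.2813, so a root lies in (0, 1).
Newton iteration, V/F⁰ = 0.5:
  V/F = 0.5000: g = 0.16819, g' = -0.7620 → V/F = 0.7207
  V/F = 0.7207: g = 0.00226, g' = -0.7848 → V/F = 0.7236
Converged at V/F = 0.7236.
Compositions from xᵢ = zᵢ/(1+V/F(Kᵢ−1)), yᵢ = Kᵢxᵢ:
  A: x = 0.0685, y = 0.2408
  B: x = 0.0702, y = 0.2407
  C: x = 0.2473, y = 0.2842
  D: x = 0.1875, y = 0.1076
  E: x = 0.4264, y = 0.1266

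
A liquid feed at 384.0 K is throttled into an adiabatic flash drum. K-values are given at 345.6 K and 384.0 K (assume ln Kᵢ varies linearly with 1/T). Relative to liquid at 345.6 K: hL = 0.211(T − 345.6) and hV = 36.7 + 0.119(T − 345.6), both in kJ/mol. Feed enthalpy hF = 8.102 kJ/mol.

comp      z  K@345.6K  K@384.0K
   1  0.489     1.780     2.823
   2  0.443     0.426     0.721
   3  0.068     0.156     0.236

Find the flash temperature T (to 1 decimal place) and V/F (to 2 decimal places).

Adiabatic flash: solve Rachford–Rice at each trial T, then check hF = ψ·hV(T) + (1−ψ)·hL(T).
  T = 345.6 K: K = (1.780, 0.426, 0.156), RR gives ψ = 0.145, H_out = 5.314 kJ/mol
  T = 384.0 K: K = (2.823, 0.721, 0.236), RR gives ψ = 0.909, H_out = 38.245 kJ/mol
  T = 364.8 K: K = (2.269, 0.562, 0.194), RR gives ψ = 0.570, H_out = 23.966 kJ/mol
  T = 355.2 K: K = (2.016, 0.491, 0.174), RR gives ψ = 0.375, H_out = 15.451 kJ/mol
  T = 350.4 K: K = (1.896, 0.458, 0.165), RR gives ψ = 0.266, H_out = 10.673 kJ/mol
  T = 348.0 K: K = (1.838, 0.442, 0.161), RR gives ψ = 0.208, H_out = 8.082 kJ/mol
Linear interpolation between T = 348.0 (H_out = 8.082) and T = 350.4 (H_out = 10.673) on hF = 8.102 gives T ≈ 348.0 K, at which ψ = 0.21.

T = 348.0 K, V/F = 0.21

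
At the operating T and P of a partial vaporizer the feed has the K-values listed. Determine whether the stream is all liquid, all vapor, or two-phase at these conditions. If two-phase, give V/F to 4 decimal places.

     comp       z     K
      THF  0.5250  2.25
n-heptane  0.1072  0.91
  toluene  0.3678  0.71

all vapor

ΣzᵢKᵢ = 1.5399; Σzᵢ/Kᵢ = 0.8692.
Since Σzᵢ/Kᵢ < 1 the mixture is above its dew point — single vapor phase.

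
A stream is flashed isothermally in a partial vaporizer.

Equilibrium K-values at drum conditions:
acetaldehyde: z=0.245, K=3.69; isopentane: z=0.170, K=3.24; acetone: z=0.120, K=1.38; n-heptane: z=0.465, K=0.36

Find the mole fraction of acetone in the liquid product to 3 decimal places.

x_acetone = 0.099

Material balance + equilibrium reduce to Σ zᵢ(Kᵢ−1)/(1+V/F(Kᵢ−1)) = 0.
g(0) = ΣzᵢKᵢ − 1 = 0.788 and g(1) = 1 − Σzᵢ/Kᵢ = -0.497, so a root lies in (0, 1).
Newton iteration, V/F⁰ = 0.63:
  V/F = 0.630: g = -0.0594, g' = -0.937 → V/F = 0.567
  V/F = 0.567: g = -0.0005, g' = -0.924 → V/F = 0.566
Converged at V/F = 0.566.
Compositions from xᵢ = zᵢ/(1+V/F(Kᵢ−1)), yᵢ = Kᵢxᵢ:
  acetaldehyde: x = 0.097, y = 0.358
  isopentane: x = 0.075, y = 0.243
  acetone: x = 0.099, y = 0.136
  n-heptane: x = 0.729, y = 0.263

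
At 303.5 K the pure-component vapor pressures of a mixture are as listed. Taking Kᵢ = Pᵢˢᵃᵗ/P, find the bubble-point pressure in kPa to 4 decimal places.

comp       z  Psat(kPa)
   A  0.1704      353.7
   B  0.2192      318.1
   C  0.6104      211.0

Pbub = 258.7924 kPa

At the bubble point ψ → 0, so ΣzᵢKᵢ = 1 with Kᵢ = Pᵢˢᵃᵗ/P ⇒ P = ΣzᵢPᵢˢᵃᵗ.
P = 0.1704·353.7 + 0.2192·318.1 + 0.6104·211.0 = 258.7924 kPa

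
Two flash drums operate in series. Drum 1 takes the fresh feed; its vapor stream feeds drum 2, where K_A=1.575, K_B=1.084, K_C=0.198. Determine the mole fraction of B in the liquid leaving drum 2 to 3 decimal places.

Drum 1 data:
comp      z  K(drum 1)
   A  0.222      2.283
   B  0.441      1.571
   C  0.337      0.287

x_B (drum 2) = 0.521

Drum 1:
Material balance + equilibrium reduce to Σ zᵢ(Kᵢ−1)/(1+ψ₁(Kᵢ−1)) = 0.
Feasibility: ΣzᵢKᵢ = 1.296, Σzᵢ/Kᵢ = 1.552 — both > 1, two phases present.
Iterate (Newton) starting at ψ₁ = 0.5:
  ψ₁ = 0.500: g = -0.0040, g' = -0.636 → ψ₁ = 0.494
Converged at ψ₁ = 0.494.
Drum-1 compositions:
  A: x = 0.136, y = 0.310
  B: x = 0.344, y = 0.540
  C: x = 0.520, y = 0.149
Drum-2 feed = drum-1 vapor: z₂ = (0.3103, 0.5405, 0.1493).
Drum 2:
Newton–Raphson from ψ₂ = 0.5:
  ψ₂ = 0.500: g = -0.0177, g' = -0.333 → ψ₂ = 0.447
  ψ₂ = 0.447: g = -0.0009, g' = -0.302 → ψ₂ = 0.444
Converged at ψ₂ = 0.444.
  A: x = 0.247, y = 0.389
  B: x = 0.521, y = 0.565
  C: x = 0.232, y = 0.046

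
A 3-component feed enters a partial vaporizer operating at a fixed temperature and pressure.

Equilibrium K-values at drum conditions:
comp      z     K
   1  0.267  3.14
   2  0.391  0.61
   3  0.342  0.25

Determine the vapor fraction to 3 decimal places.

ψ = 0.132

Material balance + equilibrium reduce to Σ zᵢ(Kᵢ−1)/(1+ψ(Kᵢ−1)) = 0.
g(0) = ΣzᵢKᵢ − 1 = 0.162 and g(1) = 1 − Σzᵢ/Kᵢ = -1.094, so a root lies in (0, 1).
Newton–Raphson from ψ = 0.5:
  ψ = 0.500: g = -0.3238, g' = -0.870 → ψ = 0.128
  ψ = 0.128: g = 0.0046, g' = -1.055 → ψ = 0.132
Converged at ψ = 0.132.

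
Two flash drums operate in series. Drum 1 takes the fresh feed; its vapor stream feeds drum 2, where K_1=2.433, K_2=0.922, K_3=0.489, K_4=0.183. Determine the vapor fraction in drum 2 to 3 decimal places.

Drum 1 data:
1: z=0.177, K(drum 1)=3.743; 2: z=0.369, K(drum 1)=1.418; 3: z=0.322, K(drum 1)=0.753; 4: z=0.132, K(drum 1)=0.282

V/F (drum 2) = 0.160

Drum 1:
Material balance + equilibrium reduce to Σ zᵢ(Kᵢ−1)/(1+ψ₁(Kᵢ−1)) = 0.
g(0) = ΣzᵢKᵢ − 1 = 0.465 and g(1) = 1 − Σzᵢ/Kᵢ = -0.203, so a root lies in (0, 1).
Newton–Raphson from ψ₁ = 0.63:
  ψ₁ = 0.630: g = 0.0328, g' = -0.474 → ψ₁ = 0.699
  ψ₁ = 0.699: g = -0.0007, g' = -0.498 → ψ₁ = 0.698
Converged at ψ₁ = 0.698.
Drum-1 compositions:
  1: x = 0.061, y = 0.227
  2: x = 0.286, y = 0.405
  3: x = 0.389, y = 0.293
  4: x = 0.265, y = 0.075
Drum-2 feed = drum-1 vapor: z₂ = (0.2274, 0.4051, 0.2930, 0.0746).
Drum 2:
Newton iteration, ψ₂⁰ = 0.69:
  ψ₂ = 0.690: g = -0.2405, g' = -0.565 → ψ₂ = 0.264
  ψ₂ = 0.264: g = -0.0468, g' = -0.431 → ψ₂ = 0.156
  ψ₂ = 0.156: g = 0.0018, g' = -0.470 → ψ₂ = 0.160
Converged at ψ₂ = 0.160.
  1: x = 0.185, y = 0.450
  2: x = 0.410, y = 0.378
  3: x = 0.319, y = 0.156
  4: x = 0.086, y = 0.016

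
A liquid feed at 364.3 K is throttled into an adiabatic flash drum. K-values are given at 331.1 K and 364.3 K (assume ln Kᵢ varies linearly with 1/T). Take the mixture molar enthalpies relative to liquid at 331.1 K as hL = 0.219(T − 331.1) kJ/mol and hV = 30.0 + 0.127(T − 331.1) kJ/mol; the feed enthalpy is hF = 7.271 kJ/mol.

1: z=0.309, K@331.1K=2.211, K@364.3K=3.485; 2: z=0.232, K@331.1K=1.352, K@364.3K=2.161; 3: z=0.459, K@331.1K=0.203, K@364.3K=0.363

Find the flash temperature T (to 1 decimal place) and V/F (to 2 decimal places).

T = 336.0 K, V/F = 0.21

Adiabatic flash: solve Rachford–Rice at each trial T, then check hF = ψ·hV(T) + (1−ψ)·hL(T).
  T = 331.1 K: K = (2.211, 1.352, 0.203), RR gives ψ = 0.121, H_out = 3.623 kJ/mol
  T = 364.3 K: K = (3.485, 2.161, 0.363), RR gives ψ = 0.593, H_out = 23.252 kJ/mol
  T = 347.7 K: K = (2.806, 1.729, 0.275), RR gives ψ = 0.385, H_out = 14.590 kJ/mol
  T = 339.4 K: K = (2.498, 1.533, 0.237), RR gives ψ = 0.266, H_out = 9.600 kJ/mol
  T = 335.2 K: K = (2.350, 1.440, 0.219), RR gives ψ = 0.197, H_out = 6.738 kJ/mol
  T = 337.3 K: K = (2.424, 1.486, 0.228), RR gives ψ = 0.233, H_out = 8.205 kJ/mol
Linear interpolation between T = 335.2 (H_out = 6.738) and T = 337.3 (H_out = 8.205) on hF = 7.271 gives T ≈ 336.0 K, at which ψ = 0.21.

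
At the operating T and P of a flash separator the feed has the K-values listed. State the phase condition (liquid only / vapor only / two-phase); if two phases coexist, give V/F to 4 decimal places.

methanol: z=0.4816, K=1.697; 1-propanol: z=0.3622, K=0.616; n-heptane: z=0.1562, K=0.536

two-phase, V/F = 0.4342

ΣzᵢKᵢ = 1.1241; Σzᵢ/Kᵢ = 1.1632.
Both exceed 1, so a two-phase solution exists.
Material balance + equilibrium reduce to Σ zᵢ(Kᵢ−1)/(1+ψ(Kᵢ−1)) = 0.
Newton–Raphson from ψ = 0.5:
  ψ = 0.5000: g = -0.01758, g' = -0.2675 → ψ = 0.4343
  ψ = 0.4343: g = -0.00001, g' = -0.2675 → ψ = 0.4342
Converged at ψ = 0.4342.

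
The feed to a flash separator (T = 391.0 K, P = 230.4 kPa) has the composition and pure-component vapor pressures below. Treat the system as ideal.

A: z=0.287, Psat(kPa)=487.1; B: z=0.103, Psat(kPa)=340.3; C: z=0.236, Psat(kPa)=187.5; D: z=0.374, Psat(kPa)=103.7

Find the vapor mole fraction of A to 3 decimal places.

Raoult's law: Kᵢ = Pᵢˢᵃᵗ/P = Pᵢˢᵃᵗ/230.4.
  K_A = 487.1/230.4 = 2.11415, K_B = 340.3/230.4 = 1.47700, K_C = 187.5/230.4 = 0.81380, K_D = 103.7/230.4 = 0.45009
Rachford–Rice: g(β) = Σ zᵢ(Kᵢ−1)/(1+β(Kᵢ−1)) = 0.
Check two-phase: ΣzᵢKᵢ = 1.119 > 1 and Σzᵢ/Kᵢ = 1.326 > 1, so g(0) = 0.119 > 0 and g(1) = -0.326 < 0.
Iterate (Newton) starting at β = 0.5:
  β = 0.500: g = -0.0871, g' = -0.387 → β = 0.275
  β = 0.275: g = -0.0005, g' = -0.393 → β = 0.274
Converged at β = 0.274.
Compositions from xᵢ = zᵢ/(1+β(Kᵢ−1)), yᵢ = Kᵢxᵢ:
  A: x = 0.220, y = 0.465
  B: x = 0.091, y = 0.135
  C: x = 0.249, y = 0.202
  D: x = 0.440, y = 0.198

y_A = 0.465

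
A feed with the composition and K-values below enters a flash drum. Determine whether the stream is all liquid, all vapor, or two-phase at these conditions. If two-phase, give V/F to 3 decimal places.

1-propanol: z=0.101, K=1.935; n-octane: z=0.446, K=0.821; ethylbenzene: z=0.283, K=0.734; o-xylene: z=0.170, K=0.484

all liquid

ΣzᵢKᵢ = 0.852; Σzᵢ/Kᵢ = 1.332.
Since ΣzᵢKᵢ < 1 the mixture is below its bubble point — single liquid phase.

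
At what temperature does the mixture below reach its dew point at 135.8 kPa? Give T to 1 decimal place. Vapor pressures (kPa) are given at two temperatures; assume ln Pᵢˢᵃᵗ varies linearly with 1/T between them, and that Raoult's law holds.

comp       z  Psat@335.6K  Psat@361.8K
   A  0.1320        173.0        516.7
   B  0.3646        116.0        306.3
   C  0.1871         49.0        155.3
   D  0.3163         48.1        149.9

Dew-point temperature: Σzᵢ·P/Pᵢˢᵃᵗ(T) = 1. Interpolate ln Pᵢˢᵃᵗ = aᵢ + bᵢ/T.
  T = 335.6 K: ΣzᵢP/Pᵢˢᵃᵗ = 1.9420
  T = 361.8 K: ΣzᵢP/Pᵢˢᵃᵗ = 0.6465
  T = 348.7 K: ΣzᵢP/Pᵢˢᵃᵗ = 1.0969
  T = 355.2 K: ΣzᵢP/Pᵢˢᵃᵗ = 0.8396
  T = 351.9 K: ΣzᵢP/Pᵢˢᵃᵗ = 0.9604
  T = 350.3 K: ΣzᵢP/Pᵢˢᵃᵗ = 1.0260
Interpolating between 350.3 K and 351.9 K gives T ≈ 350.9 K.

T = 350.9 K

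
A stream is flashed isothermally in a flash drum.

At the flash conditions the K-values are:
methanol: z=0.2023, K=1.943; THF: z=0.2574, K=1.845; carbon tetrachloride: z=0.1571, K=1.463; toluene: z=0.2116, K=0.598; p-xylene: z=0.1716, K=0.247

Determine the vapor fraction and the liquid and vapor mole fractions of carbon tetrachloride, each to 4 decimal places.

Let ψ = V/F and solve Σ zᵢ(Kᵢ−1)/(1+ψ(Kᵢ−1)) = 0.
Check two-phase: ΣzᵢKᵢ = 1.2667 > 1 and Σzᵢ/Kᵢ = 1.3996 > 1, so g(0) = 0.2667 > 0 and g(1) = -0.3996 < 0.
Newton iteration, ψ⁰ = 0.64:
  ψ = 0.6400: g = -0.04770, g' = -0.5919 → ψ = 0.5594
  ψ = 0.5594: g = -0.00265, g' = -0.5305 → ψ = 0.5544
Converged at ψ = 0.5544.
Compositions from xᵢ = zᵢ/(1+ψ(Kᵢ−1)), yᵢ = Kᵢxᵢ:
  methanol: x = 0.1328, y = 0.2581
  THF: x = 0.1753, y = 0.3234
  carbon tetrachloride: x = 0.1250, y = 0.1829
  toluene: x = 0.2723, y = 0.1628
  p-xylene: x = 0.2946, y = 0.0728

ψ = 0.5544, x_carbon tetrachloride = 0.1250, y_carbon tetrachloride = 0.1829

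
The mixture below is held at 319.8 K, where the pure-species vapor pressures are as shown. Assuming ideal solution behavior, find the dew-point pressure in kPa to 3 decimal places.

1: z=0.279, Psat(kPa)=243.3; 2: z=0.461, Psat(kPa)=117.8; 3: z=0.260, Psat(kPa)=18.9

At the dew point ψ → 1, so Σzᵢ/Kᵢ = 1 with Kᵢ = Pᵢˢᵃᵗ/P ⇒ 1/P = Σzᵢ/Pᵢˢᵃᵗ.
1/P = 0.279/243.3 + 0.461/117.8 + 0.260/18.9 = 0.018817 ⇒ P = 53.144 kPa

Pdew = 53.144 kPa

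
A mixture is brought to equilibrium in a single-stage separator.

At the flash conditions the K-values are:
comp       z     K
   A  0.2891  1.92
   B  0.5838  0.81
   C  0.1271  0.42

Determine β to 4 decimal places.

Material balance + equilibrium reduce to Σ zᵢ(Kᵢ−1)/(1+β(Kᵢ−1)) = 0.
Feasibility: ΣzᵢKᵢ = 1.0813, Σzᵢ/Kᵢ = 1.1739 — both > 1, two phases present.
Iterate (Newton) starting at β = 0.5:
  β = 0.5000: g = -0.04422, g' = -0.2253 → β = 0.3038
  β = 0.3038: g = 0.00068, g' = -0.2362 → β = 0.3066
Converged at β = 0.3066.

β = 0.3066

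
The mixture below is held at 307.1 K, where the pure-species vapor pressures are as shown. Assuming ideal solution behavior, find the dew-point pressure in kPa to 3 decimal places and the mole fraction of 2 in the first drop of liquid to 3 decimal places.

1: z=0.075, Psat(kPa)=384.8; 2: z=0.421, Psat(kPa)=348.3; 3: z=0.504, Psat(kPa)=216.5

Pdew = 267.983 kPa, x_2 = 0.324

At the dew point ψ → 1, so Σzᵢ/Kᵢ = 1 with Kᵢ = Pᵢˢᵃᵗ/P ⇒ 1/P = Σzᵢ/Pᵢˢᵃᵗ.
1/P = 0.075/384.8 + 0.421/348.3 + 0.504/216.5 = 0.003732 ⇒ P = 267.983 kPa
xᵢ = zᵢP/Pᵢˢᵃᵗ ⇒ x_2 = 0.421·267.983/348.3 = 0.324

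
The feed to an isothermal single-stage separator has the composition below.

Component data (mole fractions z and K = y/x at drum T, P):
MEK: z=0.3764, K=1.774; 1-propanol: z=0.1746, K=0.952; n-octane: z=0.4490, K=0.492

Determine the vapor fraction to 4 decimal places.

Material balance + equilibrium reduce to Σ zᵢ(Kᵢ−1)/(1+ψ(Kᵢ−1)) = 0.
Check two-phase: ΣzᵢKᵢ = 1.0549 > 1 and Σzᵢ/Kᵢ = 1.3082 > 1, so g(0) = 0.0549 > 0 and g(1) = -0.3082 < 0.
Iterate (Newton) starting at ψ = 0.36:
  ψ = 0.3600: g = -0.05982, g' = -0.3119 → ψ = 0.1682
  ψ = 0.1682: g = -0.00007, g' = -0.3155 → ψ = 0.1680
Converged at ψ = 0.1680.

ψ = 0.1680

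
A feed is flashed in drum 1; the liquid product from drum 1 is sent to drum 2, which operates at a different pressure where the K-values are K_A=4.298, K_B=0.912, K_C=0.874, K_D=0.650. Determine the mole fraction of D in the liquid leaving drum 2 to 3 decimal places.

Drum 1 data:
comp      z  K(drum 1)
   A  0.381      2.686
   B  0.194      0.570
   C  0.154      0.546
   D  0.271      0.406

Drum 1:
Material balance + equilibrium reduce to Σ zᵢ(Kᵢ−1)/(1+ψ₁(Kᵢ−1)) = 0.
Check two-phase: ΣzᵢKᵢ = 1.328 > 1 and Σzᵢ/Kᵢ = 1.432 > 1, so g(0) = 0.328 > 0 and g(1) = -0.432 < 0.
Newton–Raphson from ψ₁ = 0.52:
  ψ₁ = 0.520: g = -0.0896, g' = -0.622 → ψ₁ = 0.376
  ψ₁ = 0.376: g = 0.0022, g' = -0.661 → ψ₁ = 0.379
Converged at ψ₁ = 0.379.
Drum-1 compositions:
  A: x = 0.232, y = 0.624
  B: x = 0.232, y = 0.132
  C: x = 0.186, y = 0.102
  D: x = 0.350, y = 0.142
Drum-2 feed = drum-1 liquid: z₂ = (0.2324, 0.2318, 0.1860, 0.3498).
Drum 2:
Rachford–Rice: g(ψ₂) = Σ zᵢ(Kᵢ−1)/(1+ψ₂(Kᵢ−1)) = 0.
Check two-phase: ΣzᵢKᵢ = 1.600 > 1 and Σzᵢ/Kᵢ = 1.059 > 1, so g(0) = 0.600 > 0 and g(1) = -0.059 < 0.
Newton iteration, ψ₂⁰ = 0.5:
  ψ₂ = 0.500: g = 0.0946, g' = -0.429 → ψ₂ = 0.721
  ψ₂ = 0.721: g = 0.0157, g' = -0.304 → ψ₂ = 0.772
  ψ₂ = 0.772: g = 0.0004, g' = -0.287 → ψ₂ = 0.774
Converged at ψ₂ = 0.774.
  A: x = 0.065, y = 0.281
  B: x = 0.249, y = 0.227
  C: x = 0.206, y = 0.180
  D: x = 0.480, y = 0.312

x_D (drum 2) = 0.480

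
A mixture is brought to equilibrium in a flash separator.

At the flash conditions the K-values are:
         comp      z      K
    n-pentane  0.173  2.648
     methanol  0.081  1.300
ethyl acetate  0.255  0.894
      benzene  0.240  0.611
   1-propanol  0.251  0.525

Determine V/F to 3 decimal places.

Material balance + equilibrium reduce to Σ zᵢ(Kᵢ−1)/(1+V/F(Kᵢ−1)) = 0.
Feasibility: ΣzᵢKᵢ = 1.070, Σzᵢ/Kᵢ = 1.284 — both > 1, two phases present.
Iterate (Newton) starting at V/F = 0.45:
  V/F = 0.450: g = -0.1081, g' = -0.309 → V/F = 0.100
  V/F = 0.100: g = 0.0188, g' = -0.458 → V/F = 0.141
  V/F = 0.141: g = 0.0007, g' = -0.425 → V/F = 0.143
Converged at V/F = 0.143.

V/F = 0.143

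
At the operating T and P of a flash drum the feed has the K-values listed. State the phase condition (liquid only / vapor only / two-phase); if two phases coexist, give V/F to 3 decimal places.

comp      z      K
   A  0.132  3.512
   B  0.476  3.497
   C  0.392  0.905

vapor only

ΣzᵢKᵢ = 2.483; Σzᵢ/Kᵢ = 0.607.
Since Σzᵢ/Kᵢ < 1 the mixture is above its dew point — single vapor phase.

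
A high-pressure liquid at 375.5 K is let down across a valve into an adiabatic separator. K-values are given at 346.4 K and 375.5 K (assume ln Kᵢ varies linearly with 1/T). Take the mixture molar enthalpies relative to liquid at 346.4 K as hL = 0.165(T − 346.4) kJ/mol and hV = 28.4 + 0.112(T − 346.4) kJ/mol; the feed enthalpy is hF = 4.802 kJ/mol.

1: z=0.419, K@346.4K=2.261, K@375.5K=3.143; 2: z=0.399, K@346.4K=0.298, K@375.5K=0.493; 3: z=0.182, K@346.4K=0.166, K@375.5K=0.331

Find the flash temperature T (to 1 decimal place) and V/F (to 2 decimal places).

T = 349.9 K, V/F = 0.15

Adiabatic flash: solve Rachford–Rice at each trial T, then check hF = ψ·hV(T) + (1−ψ)·hL(T).
  T = 346.4 K: K = (2.261, 0.298, 0.166), RR gives ψ = 0.103, H_out = 2.914 kJ/mol
  T = 375.5 K: K = (3.143, 0.493, 0.331), RR gives ψ = 0.475, H_out = 17.560 kJ/mol
  T = 360.9 K: K = (2.682, 0.387, 0.237), RR gives ψ = 0.288, H_out = 10.345 kJ/mol
  T = 353.6 K: K = (2.465, 0.340, 0.199), RR gives ψ = 0.198, H_out = 6.730 kJ/mol
  T = 350.0 K: K = (2.362, 0.319, 0.182), RR gives ψ = 0.151, H_out = 4.866 kJ/mol
  T = 348.2 K: K = (2.311, 0.308, 0.174), RR gives ψ = 0.127, H_out = 3.903 kJ/mol
Linear interpolation between T = 348.2 (H_out = 3.903) and T = 350.0 (H_out = 4.866) on hF = 4.802 gives T ≈ 349.9 K, at which ψ = 0.15.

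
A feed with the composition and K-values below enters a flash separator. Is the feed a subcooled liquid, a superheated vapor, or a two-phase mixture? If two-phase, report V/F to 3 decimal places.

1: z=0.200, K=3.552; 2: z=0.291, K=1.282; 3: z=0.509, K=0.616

ΣzᵢKᵢ = 1.397; Σzᵢ/Kᵢ = 1.110.
Both exceed 1, so a two-phase solution exists.
Material balance + equilibrium reduce to Σ zᵢ(Kᵢ−1)/(1+ψ(Kᵢ−1)) = 0.
Newton iteration, ψ⁰ = 0.5:
  ψ = 0.500: g = 0.0543, g' = -0.384 → ψ = 0.641
  ψ = 0.641: g = 0.0038, g' = -0.336 → ψ = 0.652
  ψ = 0.652: g = 0.0000, g' = -0.334 → ψ = 0.653
Converged at ψ = 0.653.

two-phase, V/F = 0.653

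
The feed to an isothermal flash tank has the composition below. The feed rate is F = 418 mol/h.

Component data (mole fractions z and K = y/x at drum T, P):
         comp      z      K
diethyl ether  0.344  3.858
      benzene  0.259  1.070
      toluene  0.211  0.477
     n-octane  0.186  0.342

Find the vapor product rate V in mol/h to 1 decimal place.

V = 260.3 mol/h

Material balance + equilibrium reduce to Σ zᵢ(Kᵢ−1)/(1+V/F(Kᵢ−1)) = 0.
Check two-phase: ΣzᵢKᵢ = 1.769 > 1 and Σzᵢ/Kᵢ = 1.317 > 1, so g(0) = 0.769 > 0 and g(1) = -0.317 < 0.
Newton–Raphson from V/F = 0.49:
  V/F = 0.490: g = 0.0981, g' = -0.769 → V/F = 0.618
  V/F = 0.618: g = 0.0037, g' = -0.723 → V/F = 0.623
Converged at V/F = 0.623.
Then V = V/F·F = 0.6228·418 = 260.3 mol/h and L = F − V = 157.7 mol/h.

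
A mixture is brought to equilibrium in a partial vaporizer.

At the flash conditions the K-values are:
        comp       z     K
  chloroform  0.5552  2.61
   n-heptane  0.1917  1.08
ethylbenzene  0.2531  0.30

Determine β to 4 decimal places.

Rachford–Rice: g(β) = Σ zᵢ(Kᵢ−1)/(1+β(Kᵢ−1)) = 0.
g(0) = ΣzᵢKᵢ − 1 = 0.7320 and g(1) = 1 − Σzᵢ/Kᵢ = -0.2339, so a root lies in (0, 1).
Iterate (Newton) starting at β = 0.32:
  β = 0.3200: g = 0.37658, g' = -0.8340 → β = 0.7716
  β = 0.7716: g = 0.02788, g' = -0.8737 → β = 0.8035
  β = 0.8035: g = -0.00075, g' = -0.9224 → β = 0.8026
Converged at β = 0.8026.

β = 0.8026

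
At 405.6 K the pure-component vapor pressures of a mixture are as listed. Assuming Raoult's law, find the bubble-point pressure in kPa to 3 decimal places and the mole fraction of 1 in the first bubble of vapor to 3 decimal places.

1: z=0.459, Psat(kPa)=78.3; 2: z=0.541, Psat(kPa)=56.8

Pbub = 66.668 kPa, y_1 = 0.539

At the bubble point ψ → 0, so ΣzᵢKᵢ = 1 with Kᵢ = Pᵢˢᵃᵗ/P ⇒ P = ΣzᵢPᵢˢᵃᵗ.
P = 0.459·78.3 + 0.541·56.8 = 66.668 kPa
yᵢ = zᵢPᵢˢᵃᵗ/P ⇒ y_1 = 0.459·78.3/66.668 = 0.539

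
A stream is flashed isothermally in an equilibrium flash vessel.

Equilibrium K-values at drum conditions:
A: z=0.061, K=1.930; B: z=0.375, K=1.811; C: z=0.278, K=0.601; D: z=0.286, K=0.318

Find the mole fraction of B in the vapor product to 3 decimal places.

Newton iteration, β⁰ = 0.62:
  β = 0.620: g = -0.2470, g' = -0.608 → β = 0.214
  β = 0.214: g = -0.0431, g' = -0.451 → β = 0.118
Converged at β = 0.118.
Compositions from xᵢ = zᵢ/(1+β(Kᵢ−1)), yᵢ = Kᵢxᵢ:
  A: x = 0.055, y = 0.106
  B: x = 0.342, y = 0.620
  C: x = 0.292, y = 0.175
  D: x = 0.311, y = 0.099

y_B = 0.620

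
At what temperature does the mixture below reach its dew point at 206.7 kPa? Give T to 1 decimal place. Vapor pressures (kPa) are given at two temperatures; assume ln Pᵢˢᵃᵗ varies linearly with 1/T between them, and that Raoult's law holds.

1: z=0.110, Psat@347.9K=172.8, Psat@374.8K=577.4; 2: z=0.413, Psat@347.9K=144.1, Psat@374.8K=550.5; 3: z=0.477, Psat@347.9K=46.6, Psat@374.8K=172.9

T = 369.0 K

Dew-point temperature: Σzᵢ·P/Pᵢˢᵃᵗ(T) = 1. Interpolate ln Pᵢˢᵃᵗ = aᵢ + bᵢ/T.
  T = 347.9 K: ΣzᵢP/Pᵢˢᵃᵗ = 2.8398
  T = 374.8 K: ΣzᵢP/Pᵢˢᵃᵗ = 0.7647
  T = 361.4 K: ΣzᵢP/Pᵢˢᵃᵗ = 1.4345
  T = 368.1 K: ΣzᵢP/Pᵢˢᵃᵗ = 1.0413
  T = 371.5 K: ΣzᵢP/Pᵢˢᵃᵗ = 0.8891
  T = 369.8 K: ΣzᵢP/Pᵢˢᵃᵗ = 0.9618
Interpolating between 368.1 K and 369.8 K gives T ≈ 369.0 K.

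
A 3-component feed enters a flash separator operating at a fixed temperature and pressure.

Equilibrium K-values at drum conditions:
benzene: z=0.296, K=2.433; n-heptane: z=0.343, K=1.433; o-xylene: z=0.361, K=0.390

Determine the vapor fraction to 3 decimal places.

ψ = 0.598

Rachford–Rice: g(ψ) = Σ zᵢ(Kᵢ−1)/(1+ψ(Kᵢ−1)) = 0.
Feasibility: ΣzᵢKᵢ = 1.352, Σzᵢ/Kᵢ = 1.287 — both > 1, two phases present.
Newton iteration, ψ⁰ = 0.34:
  ψ = 0.340: g = 0.1368, g' = -0.537 → ψ = 0.595
  ψ = 0.595: g = 0.0016, g' = -0.549 → ψ = 0.598
Converged at ψ = 0.598.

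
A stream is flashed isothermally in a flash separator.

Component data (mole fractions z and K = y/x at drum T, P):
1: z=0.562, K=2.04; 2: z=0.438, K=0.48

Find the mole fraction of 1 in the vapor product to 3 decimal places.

y_1 = 0.680

Rachford–Rice: g(ψ) = Σ zᵢ(Kᵢ−1)/(1+ψ(Kᵢ−1)) = 0.
Feasibility: ΣzᵢKᵢ = 1.357, Σzᵢ/Kᵢ = 1.188 — both > 1, two phases present.
Newton iteration, ψ⁰ = 0.33:
  ψ = 0.330: g = 0.1602, g' = -0.510 → ψ = 0.644
  ψ = 0.644: g = 0.0074, g' = -0.486 → ψ = 0.660
Converged at ψ = 0.660.
Compositions from xᵢ = zᵢ/(1+ψ(Kᵢ−1)), yᵢ = Kᵢxᵢ:
  1: x = 0.333, y = 0.680
  2: x = 0.667, y = 0.320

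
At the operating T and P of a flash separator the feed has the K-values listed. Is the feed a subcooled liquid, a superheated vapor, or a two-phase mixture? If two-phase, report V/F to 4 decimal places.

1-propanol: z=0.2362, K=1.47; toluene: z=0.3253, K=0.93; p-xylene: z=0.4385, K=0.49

ΣzᵢKᵢ = 0.8646; Σzᵢ/Kᵢ = 1.4054.
Since ΣzᵢKᵢ < 1 the mixture is below its bubble point — single liquid phase.

subcooled liquid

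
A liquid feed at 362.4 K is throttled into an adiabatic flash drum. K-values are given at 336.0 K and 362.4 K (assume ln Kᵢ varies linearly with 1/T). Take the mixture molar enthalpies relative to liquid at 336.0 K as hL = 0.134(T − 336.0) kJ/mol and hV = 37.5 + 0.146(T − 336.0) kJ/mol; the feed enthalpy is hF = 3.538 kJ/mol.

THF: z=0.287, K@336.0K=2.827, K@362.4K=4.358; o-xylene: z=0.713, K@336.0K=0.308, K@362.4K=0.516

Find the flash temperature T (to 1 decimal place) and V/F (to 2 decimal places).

Adiabatic flash: solve Rachford–Rice at each trial T, then check hF = ψ·hV(T) + (1−ψ)·hL(T).
  T = 336.0 K: K = (2.827, 0.308), RR gives ψ = 0.024, H_out = 0.918 kJ/mol
  T = 362.4 K: K = (4.358, 0.516), RR gives ψ = 0.381, H_out = 17.932 kJ/mol
  T = 349.2 K: K = (3.539, 0.403), RR gives ψ = 0.200, H_out = 9.283 kJ/mol
  T = 342.6 K: K = (3.170, 0.353), RR gives ψ = 0.115, H_out = 5.206 kJ/mol
  T = 339.3 K: K = (2.995, 0.330), RR gives ψ = 0.071, H_out = 3.106 kJ/mol
  T = 341.0 K: K = (3.084, 0.342), RR gives ψ = 0.094, H_out = 4.197 kJ/mol
Linear interpolation between T = 339.3 (H_out = 3.106) and T = 341.0 (H_out = 4.197) on hF = 3.538 gives T ≈ 340.0 K, at which ψ = 0.08.

T = 340.0 K, V/F = 0.08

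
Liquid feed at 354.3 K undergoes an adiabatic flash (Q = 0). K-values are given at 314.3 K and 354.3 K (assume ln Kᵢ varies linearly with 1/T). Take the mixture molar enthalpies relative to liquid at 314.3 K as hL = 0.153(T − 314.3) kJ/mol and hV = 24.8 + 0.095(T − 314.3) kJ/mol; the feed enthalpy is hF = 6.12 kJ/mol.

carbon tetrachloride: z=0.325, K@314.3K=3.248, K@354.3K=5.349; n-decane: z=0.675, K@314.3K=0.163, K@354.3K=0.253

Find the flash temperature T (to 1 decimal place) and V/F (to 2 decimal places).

Adiabatic flash: solve Rachford–Rice at each trial T, then check hF = ψ·hV(T) + (1−ψ)·hL(T).
  T = 314.3 K: K = (3.248, 0.163), RR gives ψ = 0.088, H_out = 2.183 kJ/mol
  T = 354.3 K: K = (5.349, 0.253), RR gives ψ = 0.280, H_out = 12.411 kJ/mol
  T = 334.3 K: K = (4.231, 0.206), RR gives ψ = 0.200, H_out = 7.794 kJ/mol
  T = 324.3 K: K = (3.722, 0.184), RR gives ψ = 0.150, H_out = 5.168 kJ/mol
  T = 329.3 K: K = (3.972, 0.195), RR gives ψ = 0.176, H_out = 6.517 kJ/mol
  T = 326.8 K: K = (3.846, 0.189), RR gives ψ = 0.164, H_out = 5.853 kJ/mol
  T = 328.1 K: K = (3.911, 0.192), RR gives ψ = 0.170, H_out = 6.201 kJ/mol
Linear interpolation between T = 326.8 (H_out = 5.853) and T = 328.1 (H_out = 6.201) on hF = 6.12 gives T ≈ 327.8 K, at which ψ = 0.17.

T = 327.8 K, V/F = 0.17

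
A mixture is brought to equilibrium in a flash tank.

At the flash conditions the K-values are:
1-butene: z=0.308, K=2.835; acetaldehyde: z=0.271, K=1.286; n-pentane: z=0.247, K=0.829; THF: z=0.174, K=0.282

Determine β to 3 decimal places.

Let β = V/F and solve Σ zᵢ(Kᵢ−1)/(1+β(Kᵢ−1)) = 0.
g(0) = ΣzᵢKᵢ − 1 = 0.476 and g(1) = 1 − Σzᵢ/Kᵢ = -0.234, so a root lies in (0, 1).
Iterate (Newton) starting at β = 0.5:
  β = 0.500: g = 0.1215, g' = -0.526 → β = 0.731
  β = 0.731: g = -0.0057, g' = -0.611 → β = 0.722
Converged at β = 0.722.

β = 0.722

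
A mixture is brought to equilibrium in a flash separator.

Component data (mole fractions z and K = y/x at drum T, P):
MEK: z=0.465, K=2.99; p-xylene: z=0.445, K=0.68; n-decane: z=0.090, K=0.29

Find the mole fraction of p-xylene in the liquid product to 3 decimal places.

x_p-xylene = 0.606

Material balance + equilibrium reduce to Σ zᵢ(Kᵢ−1)/(1+V/F(Kᵢ−1)) = 0.
Feasibility: ΣzᵢKᵢ = 1.719, Σzᵢ/Kᵢ = 1.120 — both > 1, two phases present.
Newton iteration, V/F⁰ = 0.66:
  V/F = 0.660: g = 0.0992, g' = -0.578 → V/F = 0.832
  V/F = 0.832: g = -0.0015, g' = -0.616 → V/F = 0.829
Converged at V/F = 0.829.
Compositions from xᵢ = zᵢ/(1+V/F(Kᵢ−1)), yᵢ = Kᵢxᵢ:
  MEK: x = 0.175, y = 0.525
  p-xylene: x = 0.606, y = 0.412
  n-decane: x = 0.219, y = 0.063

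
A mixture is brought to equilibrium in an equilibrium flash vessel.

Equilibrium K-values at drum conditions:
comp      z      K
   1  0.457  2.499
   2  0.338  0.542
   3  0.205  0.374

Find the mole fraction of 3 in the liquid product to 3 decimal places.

Rachford–Rice: g(V/F) = Σ zᵢ(Kᵢ−1)/(1+V/F(Kᵢ−1)) = 0.
Feasibility: ΣzᵢKᵢ = 1.402, Σzᵢ/Kᵢ = 1.355 — both > 1, two phases present.
Iterate (Newton) starting at V/F = 0.68:
  V/F = 0.680: g = -0.1090, g' = -0.645 → V/F = 0.511
  V/F = 0.511: g = -0.0029, g' = -0.624 → V/F = 0.506
Converged at V/F = 0.506.
Compositions from xᵢ = zᵢ/(1+V/F(Kᵢ−1)), yᵢ = Kᵢxᵢ:
  1: x = 0.260, y = 0.649
  2: x = 0.440, y = 0.239
  3: x = 0.300, y = 0.112

x_3 = 0.300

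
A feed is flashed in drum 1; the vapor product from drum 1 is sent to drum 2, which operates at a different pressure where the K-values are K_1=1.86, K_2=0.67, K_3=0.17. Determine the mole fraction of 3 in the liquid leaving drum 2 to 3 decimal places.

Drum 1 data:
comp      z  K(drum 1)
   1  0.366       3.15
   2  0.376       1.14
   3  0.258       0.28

x_3 (drum 2) = 0.199

Drum 1:
Let ψ₁ = V/F and solve Σ zᵢ(Kᵢ−1)/(1+ψ₁(Kᵢ−1)) = 0.
Feasibility: ΣzᵢKᵢ = 1.654, Σzᵢ/Kᵢ = 1.367 — both > 1, two phases present.
Newton iteration, ψ₁⁰ = 0.5:
  ψ₁ = 0.500: g = 0.1382, g' = -0.726 → ψ₁ = 0.690
  ψ₁ = 0.690: g = -0.0046, g' = -0.809 → ψ₁ = 0.685
Converged at ψ₁ = 0.685.
Drum-1 compositions:
  1: x = 0.148, y = 0.466
  2: x = 0.343, y = 0.391
  3: x = 0.509, y = 0.142
Drum-2 feed = drum-1 vapor: z₂ = (0.4664, 0.3911, 0.1425).
Drum 2:
Rachford–Rice: g(ψ₂) = Σ zᵢ(Kᵢ−1)/(1+ψ₂(Kᵢ−1)) = 0.
g(0) = ΣzᵢKᵢ − 1 = 0.154 and g(1) = 1 − Σzᵢ/Kᵢ = -0.673, so a root lies in (0, 1).
Newton–Raphson from ψ₂ = 0.5:
  ψ₂ = 0.500: g = -0.0762, g' = -0.517 → ψ₂ = 0.352
  ψ₂ = 0.352: g = -0.0054, g' = -0.454 → ψ₂ = 0.340
Converged at ψ₂ = 0.340.
  1: x = 0.361, y = 0.671
  2: x = 0.441, y = 0.295
  3: x = 0.199, y = 0.034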